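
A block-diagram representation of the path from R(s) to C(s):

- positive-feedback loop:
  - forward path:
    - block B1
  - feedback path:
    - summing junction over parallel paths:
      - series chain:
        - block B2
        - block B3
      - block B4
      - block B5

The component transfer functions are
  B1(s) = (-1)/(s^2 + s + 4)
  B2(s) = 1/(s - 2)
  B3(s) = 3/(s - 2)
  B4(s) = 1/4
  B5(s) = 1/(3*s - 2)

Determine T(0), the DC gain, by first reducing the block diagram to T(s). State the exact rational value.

Answer: -2/9

Working:
(1) combine B2, B3 in series, giving 3/(s^2 - 4*s + 4)
(2) reduce the parallel group (B2*B3), B4, B5, giving (3*s^3 - 10*s^2 + 40*s - 16)/(12*s^3 - 56*s^2 + 80*s - 32)
(3) close the feedback loop around B1, ((B2*B3)+B4+B5), giving (-12*s^3 + 56*s^2 - 80*s + 32)/(12*s^5 - 44*s^4 + 75*s^3 - 186*s^2 + 328*s - 144)
That last expression is T(s); at s = 0 only the constant terms survive, so T(0) = 32/(-144) = -2/9.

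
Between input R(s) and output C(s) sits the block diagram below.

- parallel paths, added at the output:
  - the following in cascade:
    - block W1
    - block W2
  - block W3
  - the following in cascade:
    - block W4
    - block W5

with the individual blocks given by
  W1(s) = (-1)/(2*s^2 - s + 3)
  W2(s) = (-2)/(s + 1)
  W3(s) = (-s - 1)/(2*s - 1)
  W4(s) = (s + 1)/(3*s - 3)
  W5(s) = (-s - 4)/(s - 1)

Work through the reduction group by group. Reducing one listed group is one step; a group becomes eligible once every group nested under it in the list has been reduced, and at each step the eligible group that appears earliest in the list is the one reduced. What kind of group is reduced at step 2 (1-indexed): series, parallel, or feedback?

Step 1: cascade W1, W2
Step 2: multiply W4, W5 (series)
Step 3: combine (W1*W2), W3, (W4*W5) in parallel
At step 2 the group reduced is series.

Final answer: series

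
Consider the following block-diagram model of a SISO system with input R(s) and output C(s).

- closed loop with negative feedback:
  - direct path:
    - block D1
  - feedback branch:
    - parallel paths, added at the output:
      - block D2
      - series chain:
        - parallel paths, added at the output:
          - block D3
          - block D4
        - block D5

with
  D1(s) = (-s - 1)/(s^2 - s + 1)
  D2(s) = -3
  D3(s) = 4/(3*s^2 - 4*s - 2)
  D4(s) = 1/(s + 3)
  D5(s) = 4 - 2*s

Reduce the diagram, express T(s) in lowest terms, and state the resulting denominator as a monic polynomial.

First reduce the diagram to T(s).

Step 1 - reduce the parallel group D3, D4 -> (3*s^2 + 10)/(3*s^3 + 5*s^2 - 14*s - 6)
Step 2 - series reduction of (D3+D4), D5 -> (-6*s^3 + 12*s^2 - 20*s + 40)/(3*s^3 + 5*s^2 - 14*s - 6)
Step 3 - sum the parallel branches D2, ((D3+D4)*D5) -> (-15*s^3 - 3*s^2 + 22*s + 58)/(3*s^3 + 5*s^2 - 14*s - 6)
Step 4 - apply the feedback formula to D1, (D2+((D3+D4)*D5)) -> (-3*s^4 - 8*s^3 + 9*s^2 + 20*s + 6)/(3*s^5 + 17*s^4 + 2*s^3 - 6*s^2 - 88*s - 64)
The result of step 4 is T(s) in lowest terms. Its denominator has leading coefficient 3; dividing the denominator through by 3 makes it monic.

Answer: s^5 + 17*s^4/3 + 2*s^3/3 - 2*s^2 - 88*s/3 - 64/3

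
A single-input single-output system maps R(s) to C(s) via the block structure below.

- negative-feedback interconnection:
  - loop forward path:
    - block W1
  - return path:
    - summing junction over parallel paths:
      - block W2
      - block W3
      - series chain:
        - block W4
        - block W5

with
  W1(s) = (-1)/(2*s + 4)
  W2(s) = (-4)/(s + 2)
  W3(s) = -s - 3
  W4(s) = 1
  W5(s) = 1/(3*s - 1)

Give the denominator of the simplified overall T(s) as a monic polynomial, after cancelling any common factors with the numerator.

1. reduce the series chain W4, W5 = 1/(3*s - 1)
2. parallel reduction of W2, W3, (W4*W5) = (-3*s^3 - 14*s^2 - 24*s + 12)/(3*s^2 + 5*s - 2)
3. feedback reduction of W1, (W2+W3+(W4*W5)) = (-3*s^2 - 5*s + 2)/(9*s^3 + 36*s^2 + 40*s - 20)
The result of step 3 is T(s) in lowest terms. Its denominator has leading coefficient 9; dividing the denominator through by 9 makes it monic.

Final answer: s^3 + 4*s^2 + 40*s/9 - 20/9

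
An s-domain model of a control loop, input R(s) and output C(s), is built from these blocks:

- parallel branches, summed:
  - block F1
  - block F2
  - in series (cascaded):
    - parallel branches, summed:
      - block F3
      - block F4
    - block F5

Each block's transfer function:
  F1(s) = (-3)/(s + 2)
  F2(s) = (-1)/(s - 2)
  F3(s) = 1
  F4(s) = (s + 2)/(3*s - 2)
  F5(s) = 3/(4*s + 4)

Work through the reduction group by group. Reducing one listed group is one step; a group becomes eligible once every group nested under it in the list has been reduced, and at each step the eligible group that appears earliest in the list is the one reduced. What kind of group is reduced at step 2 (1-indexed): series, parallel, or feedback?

Step 1 - add F3, F4 (parallel)
Step 2 - reduce the series chain (F3+F4), F5
Step 3 - parallel reduction of F1, F2, ((F3+F4)*F5)
The group at step 2 is a series group.

Answer: series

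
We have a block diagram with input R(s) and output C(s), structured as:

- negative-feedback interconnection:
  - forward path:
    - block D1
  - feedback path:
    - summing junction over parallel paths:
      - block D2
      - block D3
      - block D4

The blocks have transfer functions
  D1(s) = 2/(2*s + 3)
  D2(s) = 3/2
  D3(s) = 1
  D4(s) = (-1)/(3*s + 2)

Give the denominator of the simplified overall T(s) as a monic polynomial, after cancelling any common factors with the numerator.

Reducing step by step:

(1) combine D2, D3, D4 in parallel: (15*s + 8)/(6*s + 4)
(2) apply the feedback formula to D1, (D2+D3+D4): (3*s + 2)/(3*s^2 + 14*s + 7)
The result of step 2 is T(s) in lowest terms. Its denominator has leading coefficient 3; dividing the denominator through by 3 makes it monic.

Answer: s^2 + 14*s/3 + 7/3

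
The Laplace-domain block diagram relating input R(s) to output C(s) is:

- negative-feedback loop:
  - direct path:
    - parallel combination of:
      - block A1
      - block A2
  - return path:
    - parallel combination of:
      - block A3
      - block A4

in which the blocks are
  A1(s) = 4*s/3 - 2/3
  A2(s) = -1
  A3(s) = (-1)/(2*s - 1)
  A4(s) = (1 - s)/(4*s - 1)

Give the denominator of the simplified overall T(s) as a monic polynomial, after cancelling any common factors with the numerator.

Step 1 - combine A1, A2 in parallel; result 4*s/3 - 5/3
Step 2 - sum the parallel branches A3, A4; result (-2*s^2 - s)/(8*s^2 - 6*s + 1)
Step 3 - reduce the feedback loop with forward (A1+A2) and return (A3+A4); result (-32*s^3 + 64*s^2 - 34*s + 5)/(8*s^3 - 30*s^2 + 13*s - 3)
Step 3 gives the fully reduced T(s), with no common factor left to cancel. The denominator's leading coefficient is 8, so divide each of its coefficients by 8 to get the monic form.

Hence the answer: s^3 - 15*s^2/4 + 13*s/8 - 3/8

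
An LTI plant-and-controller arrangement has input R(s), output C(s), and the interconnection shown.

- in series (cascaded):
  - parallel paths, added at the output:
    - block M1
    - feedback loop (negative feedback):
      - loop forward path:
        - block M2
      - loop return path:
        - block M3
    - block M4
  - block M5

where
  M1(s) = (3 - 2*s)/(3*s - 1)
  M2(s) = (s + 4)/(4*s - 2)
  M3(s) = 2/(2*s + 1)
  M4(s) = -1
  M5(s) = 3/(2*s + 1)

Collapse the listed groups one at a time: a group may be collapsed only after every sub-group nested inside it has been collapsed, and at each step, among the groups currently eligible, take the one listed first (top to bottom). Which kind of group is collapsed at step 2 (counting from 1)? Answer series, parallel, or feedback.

Reducing step by step:

1. feedback reduction of M2, M3
2. parallel reduction of M1, [M2/(1+M2*M3)], M4
3. combine (M1+[M2/(1+M2*M3)]+M4), M5 in series
The group at step 2 is a parallel group.

Answer: parallel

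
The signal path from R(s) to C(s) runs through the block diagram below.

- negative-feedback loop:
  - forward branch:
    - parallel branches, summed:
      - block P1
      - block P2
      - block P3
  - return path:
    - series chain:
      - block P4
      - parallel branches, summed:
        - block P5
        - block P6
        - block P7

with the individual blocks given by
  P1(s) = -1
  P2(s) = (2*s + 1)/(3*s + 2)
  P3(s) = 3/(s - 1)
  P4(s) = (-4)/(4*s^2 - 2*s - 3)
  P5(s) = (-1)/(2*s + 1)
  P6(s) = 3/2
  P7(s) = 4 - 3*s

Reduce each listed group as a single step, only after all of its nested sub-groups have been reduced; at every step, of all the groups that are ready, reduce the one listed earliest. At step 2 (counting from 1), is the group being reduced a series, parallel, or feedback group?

Reducing step by step:

(1) sum the parallel branches P1, P2, P3
(2) sum the parallel branches P5, P6, P7
(3) cascade P4, (P5+P6+P7)
(4) reduce the feedback loop with forward (P1+P2+P3) and return (P4*(P5+P6+P7))
Step 2: parallel.

Answer: parallel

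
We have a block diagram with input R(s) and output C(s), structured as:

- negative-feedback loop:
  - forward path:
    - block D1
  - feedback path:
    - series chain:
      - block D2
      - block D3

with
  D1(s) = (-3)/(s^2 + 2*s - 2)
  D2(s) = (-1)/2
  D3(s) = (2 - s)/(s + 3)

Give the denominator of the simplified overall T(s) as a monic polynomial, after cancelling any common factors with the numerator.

Reducing step by step:

Step 1 - combine D2, D3 in series: (s - 2)/(2*s + 6)
Step 2 - reduce the feedback loop with forward D1 and return (D2*D3): (-6*s - 18)/(2*s^3 + 10*s^2 + 5*s - 6)
That last expression is T(s), already simplified. Scaling its denominator by 1/2 (the reciprocal of the leading coefficient) yields the monic denominator.

Answer: s^3 + 5*s^2 + 5*s/2 - 3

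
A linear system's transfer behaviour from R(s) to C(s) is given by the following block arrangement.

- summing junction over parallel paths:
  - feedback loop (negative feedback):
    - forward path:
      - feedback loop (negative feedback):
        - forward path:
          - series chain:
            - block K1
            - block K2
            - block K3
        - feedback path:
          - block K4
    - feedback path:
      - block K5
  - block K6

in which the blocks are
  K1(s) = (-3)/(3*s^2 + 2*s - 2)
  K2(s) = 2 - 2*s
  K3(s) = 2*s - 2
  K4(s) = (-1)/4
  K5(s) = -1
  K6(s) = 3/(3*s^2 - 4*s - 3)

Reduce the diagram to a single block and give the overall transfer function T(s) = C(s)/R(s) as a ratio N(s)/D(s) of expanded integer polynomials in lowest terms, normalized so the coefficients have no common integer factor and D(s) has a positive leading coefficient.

Reducing step by step:

Step 1. cascade K1, K2, K3; result (12*s^2 - 24*s + 12)/(3*s^2 + 2*s - 2)
Step 2. collapse the loop ((K1*K2*K3) forward, K4 return); result (12*s^2 - 24*s + 12)/(8*s - 5)
Step 3. apply the feedback formula to [(K1*K2*K3)/(1+(K1*K2*K3)*K4)], K5; result (-12*s^2 + 24*s - 12)/(12*s^2 - 32*s + 17)
Step 4. reduce the parallel group [[(K1*K2*K3)/(1+(K1*K2*K3)*K4)]/(1+[(K1*K2*K3)/(1+(K1*K2*K3)*K4)]*K5)], K6, which is the overall transfer function T(s) = C(s)/R(s) in lowest terms

Answer: (-36*s^4 + 120*s^3 - 60*s^2 - 120*s + 87)/(36*s^4 - 144*s^3 + 143*s^2 + 28*s - 51)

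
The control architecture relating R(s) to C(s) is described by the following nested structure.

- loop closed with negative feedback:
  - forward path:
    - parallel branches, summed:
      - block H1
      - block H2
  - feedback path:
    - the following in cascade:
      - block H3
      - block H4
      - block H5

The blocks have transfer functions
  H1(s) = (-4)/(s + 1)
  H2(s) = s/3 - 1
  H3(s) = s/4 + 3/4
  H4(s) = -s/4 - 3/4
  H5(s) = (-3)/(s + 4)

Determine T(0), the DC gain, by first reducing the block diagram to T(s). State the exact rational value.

Reducing step by step:

Step 1. add H1, H2 (parallel) -> (s^2 - 2*s - 15)/(3*s + 3)
Step 2. series reduction of H3, H4, H5 -> (3*s^2 + 18*s + 27)/(16*s + 64)
Step 3. feedback reduction of (H1+H2), (H3*H4*H5) -> (16*s^3 + 32*s^2 - 368*s - 960)/(3*s^4 + 12*s^3 - 6*s^2 - 84*s - 213)
The step-3 result is T(s). Setting s = 0: T(0) = -960/(-213) = 320/71.

Answer: 320/71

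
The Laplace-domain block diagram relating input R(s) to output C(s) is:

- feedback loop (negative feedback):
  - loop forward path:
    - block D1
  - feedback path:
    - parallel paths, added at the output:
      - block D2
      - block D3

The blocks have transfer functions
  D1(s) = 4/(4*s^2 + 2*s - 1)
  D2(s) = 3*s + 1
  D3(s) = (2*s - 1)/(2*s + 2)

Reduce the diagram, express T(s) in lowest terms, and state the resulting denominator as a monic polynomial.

Step 1 - combine D2, D3 in parallel -> (6*s^2 + 10*s + 1)/(2*s + 2)
Step 2 - reduce the feedback loop with forward D1 and return (D2+D3) -> (4*s + 4)/(4*s^3 + 18*s^2 + 21*s + 1)
That last expression is T(s), already simplified. Scaling its denominator by 1/4 (the reciprocal of the leading coefficient) yields the monic denominator.

Answer: s^3 + 9*s^2/2 + 21*s/4 + 1/4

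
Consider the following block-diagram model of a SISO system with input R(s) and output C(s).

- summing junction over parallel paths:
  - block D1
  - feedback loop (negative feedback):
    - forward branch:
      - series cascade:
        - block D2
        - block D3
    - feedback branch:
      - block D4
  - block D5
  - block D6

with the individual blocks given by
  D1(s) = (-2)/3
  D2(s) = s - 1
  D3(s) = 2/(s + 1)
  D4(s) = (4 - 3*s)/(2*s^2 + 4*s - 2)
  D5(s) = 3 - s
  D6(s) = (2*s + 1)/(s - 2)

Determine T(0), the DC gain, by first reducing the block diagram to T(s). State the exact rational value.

Step 1: series reduction of D2, D3, giving (2*s - 2)/(s + 1)
Step 2: collapse the loop ((D2*D3) forward, D4 return), giving (2*s^3 + 2*s^2 - 6*s + 2)/(s^3 + 8*s - 5)
Step 3: sum the parallel branches D1, [(D2*D3)/(1+(D2*D3)*D4)], D5, D6, giving (-3*s^5 + 25*s^4 - 41*s^3 + 137*s^2 - 141*s + 43)/(3*s^4 - 6*s^3 + 24*s^2 - 63*s + 30)
That last expression is T(s); at s = 0 only the constant terms survive, so T(0) = 43/30.

Therefore the answer is 43/30.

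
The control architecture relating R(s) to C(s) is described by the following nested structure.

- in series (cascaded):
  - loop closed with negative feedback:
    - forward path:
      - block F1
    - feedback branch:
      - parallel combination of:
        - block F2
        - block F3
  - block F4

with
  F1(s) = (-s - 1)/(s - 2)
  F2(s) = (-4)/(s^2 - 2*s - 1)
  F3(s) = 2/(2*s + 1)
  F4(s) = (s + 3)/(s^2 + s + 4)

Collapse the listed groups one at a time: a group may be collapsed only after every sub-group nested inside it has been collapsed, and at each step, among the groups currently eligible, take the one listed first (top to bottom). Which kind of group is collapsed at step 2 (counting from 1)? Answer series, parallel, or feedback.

The answer is feedback.

Reasoning:
1. combine F2, F3 in parallel
2. reduce the feedback loop with forward F1 and return (F2+F3)
3. series reduction of [F1/(1+F1*(F2+F3))], F4
At step 2 the group reduced is feedback.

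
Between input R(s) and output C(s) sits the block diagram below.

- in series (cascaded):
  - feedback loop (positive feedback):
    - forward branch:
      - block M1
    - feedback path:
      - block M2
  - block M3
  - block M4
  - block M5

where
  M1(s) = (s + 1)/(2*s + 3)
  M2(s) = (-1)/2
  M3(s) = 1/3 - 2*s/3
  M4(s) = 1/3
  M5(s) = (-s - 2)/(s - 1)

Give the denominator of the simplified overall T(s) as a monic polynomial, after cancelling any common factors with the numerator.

Step 1: close the feedback loop around M1, M2, giving (2*s + 2)/(5*s + 7)
Step 2: series reduction of [M1/(1-M1*M2)], M3, M4, M5, giving (4*s^3 + 10*s^2 + 2*s - 4)/(45*s^2 + 18*s - 63)
No further cancellation is possible in the step-2 result, so that is T(s). Its denominator becomes monic after dividing by the leading coefficient 45.

Answer: s^2 + 2*s/5 - 7/5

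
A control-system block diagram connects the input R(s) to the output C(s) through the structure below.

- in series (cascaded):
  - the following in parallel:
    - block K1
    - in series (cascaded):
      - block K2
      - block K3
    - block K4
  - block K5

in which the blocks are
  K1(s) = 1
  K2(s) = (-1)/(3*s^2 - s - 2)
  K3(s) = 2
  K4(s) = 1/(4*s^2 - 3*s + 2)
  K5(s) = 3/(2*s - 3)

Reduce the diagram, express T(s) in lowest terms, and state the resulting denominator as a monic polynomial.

Reducing step by step:

(1) reduce the series chain K2, K3 -> (-2)/(3*s^2 - s - 2)
(2) parallel reduction of K1, (K2*K3), K4 -> (12*s^4 - 13*s^3 - 4*s^2 + 9*s - 10)/(12*s^4 - 13*s^3 + s^2 + 4*s - 4)
(3) multiply (K1+(K2*K3)+K4), K5 (series) -> (36*s^4 - 39*s^3 - 12*s^2 + 27*s - 30)/(24*s^5 - 62*s^4 + 41*s^3 + 5*s^2 - 20*s + 12)
No further cancellation is possible in the step-3 result, so that is T(s). Its denominator becomes monic after dividing by the leading coefficient 24.

Answer: s^5 - 31*s^4/12 + 41*s^3/24 + 5*s^2/24 - 5*s/6 + 1/2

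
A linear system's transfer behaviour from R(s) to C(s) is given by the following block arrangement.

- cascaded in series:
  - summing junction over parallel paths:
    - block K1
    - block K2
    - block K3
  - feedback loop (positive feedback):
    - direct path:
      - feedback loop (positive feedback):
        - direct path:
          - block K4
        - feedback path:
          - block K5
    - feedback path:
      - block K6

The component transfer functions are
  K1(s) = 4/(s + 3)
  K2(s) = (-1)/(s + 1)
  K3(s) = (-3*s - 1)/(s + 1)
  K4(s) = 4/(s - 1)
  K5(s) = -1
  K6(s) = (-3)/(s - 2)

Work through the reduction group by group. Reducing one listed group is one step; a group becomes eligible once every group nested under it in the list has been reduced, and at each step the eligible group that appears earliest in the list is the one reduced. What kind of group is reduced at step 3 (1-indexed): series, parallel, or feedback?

Step 1 - parallel reduction of K1, K2, K3
Step 2 - feedback reduction of K4, K5
Step 3 - feedback reduction of [K4/(1-K4*K5)], K6
Step 4 - cascade (K1+K2+K3), [[K4/(1-K4*K5)]/(1-[K4/(1-K4*K5)]*K6)]
Step 3: feedback.

Hence the answer: feedback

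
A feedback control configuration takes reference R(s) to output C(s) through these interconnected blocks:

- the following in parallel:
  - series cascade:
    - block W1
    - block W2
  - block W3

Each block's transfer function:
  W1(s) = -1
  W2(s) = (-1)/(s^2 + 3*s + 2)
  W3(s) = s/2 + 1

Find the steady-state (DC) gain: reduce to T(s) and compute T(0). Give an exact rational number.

Step 1: cascade W1, W2: 1/(s^2 + 3*s + 2)
Step 2: parallel reduction of (W1*W2), W3: (s^3 + 5*s^2 + 8*s + 6)/(2*s^2 + 6*s + 4)
Evaluating the step-2 result (the overall T(s)) at s = 0 gives T(0) = 6/4 = 3/2.

Answer: 3/2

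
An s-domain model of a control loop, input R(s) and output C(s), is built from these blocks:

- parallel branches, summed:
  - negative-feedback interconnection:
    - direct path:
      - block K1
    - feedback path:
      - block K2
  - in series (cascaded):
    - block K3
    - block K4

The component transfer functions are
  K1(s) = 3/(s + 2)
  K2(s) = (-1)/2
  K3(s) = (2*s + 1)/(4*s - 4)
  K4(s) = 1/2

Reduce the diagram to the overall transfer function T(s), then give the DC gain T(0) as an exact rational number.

The answer is 47/8.

Reasoning:
Step 1 - close the feedback loop around K1, K2 = 6/(2*s + 1)
Step 2 - reduce the series chain K3, K4 = (2*s + 1)/(8*s - 8)
Step 3 - add [K1/(1+K1*K2)], (K3*K4) (parallel) = (4*s^2 + 52*s - 47)/(16*s^2 - 8*s - 8)
The step-3 result is T(s). Setting s = 0: T(0) = -47/(-8) = 47/8.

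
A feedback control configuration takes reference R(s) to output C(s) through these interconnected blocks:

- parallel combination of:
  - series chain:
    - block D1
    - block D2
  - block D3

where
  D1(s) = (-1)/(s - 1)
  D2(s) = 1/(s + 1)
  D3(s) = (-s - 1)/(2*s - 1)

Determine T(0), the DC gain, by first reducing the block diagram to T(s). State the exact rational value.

Reducing step by step:

Step 1. reduce the series chain D1, D2; result (-1)/(s^2 - 1)
Step 2. reduce the parallel group (D1*D2), D3; result (-s^3 - s^2 - s + 2)/(2*s^3 - s^2 - 2*s + 1)
DC gain: substitute s = 0 into T(s) from step 2: T(0) = 2/1 = 2.

Answer: 2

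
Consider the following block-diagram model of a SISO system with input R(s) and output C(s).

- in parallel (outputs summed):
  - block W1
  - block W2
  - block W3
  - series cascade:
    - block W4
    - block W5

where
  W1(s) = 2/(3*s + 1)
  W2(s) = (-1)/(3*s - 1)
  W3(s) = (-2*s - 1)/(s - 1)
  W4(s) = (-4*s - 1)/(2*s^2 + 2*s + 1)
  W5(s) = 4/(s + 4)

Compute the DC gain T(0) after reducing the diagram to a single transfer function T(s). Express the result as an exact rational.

First reduce the diagram to T(s).

Step 1. combine W4, W5 in series gives (-16*s - 4)/(2*s^3 + 10*s^2 + 9*s + 4)
Step 2. sum the parallel branches W1, W2, W3, (W4*W5) gives (-36*s^6 - 192*s^5 - 374*s^4 - 50*s^3 + 32*s^2 + 8*s + 12)/(18*s^6 + 72*s^5 - 11*s^4 - 53*s^3 - 35*s^2 + 5*s + 4)
The step-2 result is T(s). Setting s = 0: T(0) = 12/4 = 3.

Answer: 3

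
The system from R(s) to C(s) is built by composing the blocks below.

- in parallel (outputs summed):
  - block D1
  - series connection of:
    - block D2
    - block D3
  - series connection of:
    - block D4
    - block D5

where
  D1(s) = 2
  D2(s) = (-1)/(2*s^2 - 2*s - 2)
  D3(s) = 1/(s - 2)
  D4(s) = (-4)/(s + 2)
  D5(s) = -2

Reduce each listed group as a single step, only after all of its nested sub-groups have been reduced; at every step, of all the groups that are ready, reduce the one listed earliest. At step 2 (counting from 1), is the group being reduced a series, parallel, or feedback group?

Answer: series

Working:
(1) cascade D2, D3
(2) series reduction of D4, D5
(3) add D1, (D2*D3), (D4*D5) (parallel)
The group at step 2 is a series group.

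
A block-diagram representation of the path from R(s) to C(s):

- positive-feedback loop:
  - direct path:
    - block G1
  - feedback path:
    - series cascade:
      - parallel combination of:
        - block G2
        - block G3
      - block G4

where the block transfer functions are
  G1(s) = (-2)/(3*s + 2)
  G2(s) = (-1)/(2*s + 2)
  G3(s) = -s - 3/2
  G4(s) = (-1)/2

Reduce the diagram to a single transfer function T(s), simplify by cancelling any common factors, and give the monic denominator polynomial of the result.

Answer: s^2 + 15*s/8 + 1

Working:
Step 1: add G2, G3 (parallel); result (-2*s^2 - 5*s - 4)/(2*s + 2)
Step 2: combine (G2+G3), G4 in series; result (2*s^2 + 5*s + 4)/(4*s + 4)
Step 3: collapse the loop (G1 forward, ((G2+G3)*G4) return); result (-4*s - 4)/(8*s^2 + 15*s + 8)
Step 3 gives the fully reduced T(s), with no common factor left to cancel. The denominator's leading coefficient is 8, so divide each of its coefficients by 8 to get the monic form.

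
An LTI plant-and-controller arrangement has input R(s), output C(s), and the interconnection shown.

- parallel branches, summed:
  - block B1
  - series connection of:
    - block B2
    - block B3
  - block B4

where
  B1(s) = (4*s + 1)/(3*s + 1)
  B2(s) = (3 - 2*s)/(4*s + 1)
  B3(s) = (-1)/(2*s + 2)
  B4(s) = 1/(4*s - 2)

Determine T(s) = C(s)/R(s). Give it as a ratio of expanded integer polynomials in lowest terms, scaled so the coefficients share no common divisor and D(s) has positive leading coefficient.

Answer: (64*s^4 + 88*s^3 - 13*s^2 - 5*s + 2)/(48*s^4 + 52*s^3 - 6*s^2 - 12*s - 2)

Working:
(1) combine B2, B3 in series, giving (2*s - 3)/(8*s^2 + 10*s + 2)
(2) combine B1, (B2*B3), B4 in parallel - this is the overall T(s), already in the required normalized form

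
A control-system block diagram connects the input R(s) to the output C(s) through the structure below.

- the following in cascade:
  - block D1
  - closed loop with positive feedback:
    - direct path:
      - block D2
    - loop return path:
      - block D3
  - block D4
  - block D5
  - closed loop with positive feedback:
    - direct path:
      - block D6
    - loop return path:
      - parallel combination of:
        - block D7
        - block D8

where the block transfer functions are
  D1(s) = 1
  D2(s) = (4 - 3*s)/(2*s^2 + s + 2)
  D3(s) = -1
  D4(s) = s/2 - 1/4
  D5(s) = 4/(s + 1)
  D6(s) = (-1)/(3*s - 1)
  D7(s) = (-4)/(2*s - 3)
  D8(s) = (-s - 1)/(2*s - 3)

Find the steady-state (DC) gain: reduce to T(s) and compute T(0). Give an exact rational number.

1. apply the feedback formula to D2, D3 = (4 - 3*s)/(2*s^2 - 2*s + 6)
2. reduce the parallel group D7, D8 = (-s - 5)/(2*s - 3)
3. apply the feedback formula to D6, (D7+D8) = (3 - 2*s)/(6*s^2 - 12*s - 2)
4. cascade D1, [D2/(1-D2*D3)], D4, D5, [D6/(1-D6*(D7+D8))] = (12*s^3 - 40*s^2 + 41*s - 12)/(12*s^5 - 24*s^4 + 20*s^3 - 12*s^2 - 80*s - 12)
The step-4 result is T(s). Setting s = 0: T(0) = -12/(-12) = 1.

Final answer: 1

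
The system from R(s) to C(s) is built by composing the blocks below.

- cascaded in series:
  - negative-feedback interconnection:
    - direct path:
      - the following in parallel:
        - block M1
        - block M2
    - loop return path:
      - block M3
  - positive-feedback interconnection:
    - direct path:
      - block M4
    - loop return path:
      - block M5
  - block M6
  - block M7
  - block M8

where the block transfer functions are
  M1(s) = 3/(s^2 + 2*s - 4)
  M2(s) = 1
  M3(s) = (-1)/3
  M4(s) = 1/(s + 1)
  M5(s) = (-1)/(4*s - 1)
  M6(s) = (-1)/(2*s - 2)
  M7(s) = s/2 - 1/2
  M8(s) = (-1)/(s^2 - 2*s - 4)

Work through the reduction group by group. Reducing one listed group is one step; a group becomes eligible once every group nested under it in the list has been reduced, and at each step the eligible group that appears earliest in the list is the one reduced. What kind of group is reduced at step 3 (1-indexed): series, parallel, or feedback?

1. add M1, M2 (parallel)
2. close the feedback loop around (M1+M2), M3
3. apply the feedback formula to M4, M5
4. series reduction of [(M1+M2)/(1+(M1+M2)*M3)], [M4/(1-M4*M5)], M6, M7, M8
So the answer for step 3 is feedback.

Hence the answer: feedback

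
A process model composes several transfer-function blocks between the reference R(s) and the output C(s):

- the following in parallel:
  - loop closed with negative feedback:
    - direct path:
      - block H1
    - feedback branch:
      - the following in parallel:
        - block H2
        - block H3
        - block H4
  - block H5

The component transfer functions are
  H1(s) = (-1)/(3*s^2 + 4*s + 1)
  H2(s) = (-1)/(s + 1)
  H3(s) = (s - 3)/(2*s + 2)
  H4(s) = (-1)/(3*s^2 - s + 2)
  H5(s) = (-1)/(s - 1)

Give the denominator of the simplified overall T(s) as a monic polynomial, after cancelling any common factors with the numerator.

Reducing step by step:

Step 1. combine H2, H3, H4 in parallel = (3*s^3 - 16*s^2 + 5*s - 12)/(6*s^3 + 4*s^2 + 2*s + 4)
Step 2. close the feedback loop around H1, (H2+H3+H4) = (-6*s^3 - 4*s^2 - 2*s - 4)/(18*s^5 + 36*s^4 + 25*s^3 + 40*s^2 + 13*s + 16)
Step 3. combine [H1/(1+H1*(H2+H3+H4))], H5 in parallel = (-18*s^5 - 42*s^4 - 23*s^3 - 38*s^2 - 15*s - 12)/(18*s^6 + 18*s^5 - 11*s^4 + 15*s^3 - 27*s^2 + 3*s - 16)
The result of step 3 is T(s) in lowest terms. Its denominator has leading coefficient 18; dividing the denominator through by 18 makes it monic.

Answer: s^6 + s^5 - 11*s^4/18 + 5*s^3/6 - 3*s^2/2 + s/6 - 8/9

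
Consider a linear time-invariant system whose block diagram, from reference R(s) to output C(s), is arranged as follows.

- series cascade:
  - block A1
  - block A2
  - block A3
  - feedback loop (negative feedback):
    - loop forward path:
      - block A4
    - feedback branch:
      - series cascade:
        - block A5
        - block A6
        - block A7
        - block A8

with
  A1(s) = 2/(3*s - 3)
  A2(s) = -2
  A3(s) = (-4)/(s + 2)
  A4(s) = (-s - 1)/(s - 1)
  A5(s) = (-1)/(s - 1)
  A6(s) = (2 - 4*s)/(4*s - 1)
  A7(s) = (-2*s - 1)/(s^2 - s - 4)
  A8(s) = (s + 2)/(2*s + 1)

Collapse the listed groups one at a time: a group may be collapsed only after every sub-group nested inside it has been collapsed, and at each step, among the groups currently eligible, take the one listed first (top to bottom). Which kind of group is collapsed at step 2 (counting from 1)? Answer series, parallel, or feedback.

Answer: feedback

Working:
[1] reduce the series chain A5, A6, A7, A8
[2] collapse the loop (A4 forward, (A5*A6*A7*A8) return)
[3] cascade A1, A2, A3, [A4/(1+A4*(A5*A6*A7*A8))]
So the answer for step 2 is feedback.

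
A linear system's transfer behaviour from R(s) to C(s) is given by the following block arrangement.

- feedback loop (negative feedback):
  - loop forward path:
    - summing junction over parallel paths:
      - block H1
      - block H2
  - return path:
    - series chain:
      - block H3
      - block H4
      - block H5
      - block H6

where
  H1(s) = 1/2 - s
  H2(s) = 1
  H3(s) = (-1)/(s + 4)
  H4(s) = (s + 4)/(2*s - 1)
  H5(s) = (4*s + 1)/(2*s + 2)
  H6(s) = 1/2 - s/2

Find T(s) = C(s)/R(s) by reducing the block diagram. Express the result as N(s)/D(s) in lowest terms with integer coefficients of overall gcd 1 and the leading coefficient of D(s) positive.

[1] parallel reduction of H1, H2 gives 3/2 - s
[2] reduce the series chain H3, H4, H5, H6 gives (4*s^2 - 3*s - 1)/(8*s^2 + 4*s - 4)
[3] feedback reduction of (H1+H2), (H3*H4*H5*H6): this yields T(s), and no further normalization is needed

Answer: (16*s^3 - 16*s^2 - 20*s + 12)/(8*s^3 - 34*s^2 - s + 11)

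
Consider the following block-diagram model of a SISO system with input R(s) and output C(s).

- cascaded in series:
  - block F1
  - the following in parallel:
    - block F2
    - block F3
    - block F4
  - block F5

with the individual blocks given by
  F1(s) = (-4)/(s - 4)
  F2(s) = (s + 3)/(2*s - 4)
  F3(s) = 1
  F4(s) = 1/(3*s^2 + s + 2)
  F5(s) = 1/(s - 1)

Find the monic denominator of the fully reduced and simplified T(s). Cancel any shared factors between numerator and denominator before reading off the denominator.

(1) combine F2, F3, F4 in parallel; result (9*s^3 + 7*s - 6)/(6*s^3 - 10*s^2 - 8)
(2) reduce the series chain F1, (F2+F3+F4), F5; result (-18*s^3 - 14*s + 12)/(3*s^5 - 20*s^4 + 37*s^3 - 24*s^2 + 20*s - 16)
The result of step 2 is T(s) in lowest terms. Its denominator has leading coefficient 3; dividing the denominator through by 3 makes it monic.

Final answer: s^5 - 20*s^4/3 + 37*s^3/3 - 8*s^2 + 20*s/3 - 16/3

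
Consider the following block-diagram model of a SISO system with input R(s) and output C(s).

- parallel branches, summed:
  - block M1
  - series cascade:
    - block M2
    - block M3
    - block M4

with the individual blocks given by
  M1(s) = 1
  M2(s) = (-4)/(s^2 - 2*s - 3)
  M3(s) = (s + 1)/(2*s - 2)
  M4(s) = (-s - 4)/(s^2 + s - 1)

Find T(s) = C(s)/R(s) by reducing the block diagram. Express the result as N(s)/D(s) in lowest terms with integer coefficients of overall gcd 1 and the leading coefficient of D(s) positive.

Reducing step by step:

Step 1 - combine M2, M3, M4 in series; result (2*s + 8)/(s^4 - 3*s^3 - 2*s^2 + 7*s - 3)
Step 2 - parallel reduction of M1, (M2*M3*M4), which is the overall transfer function T(s) = C(s)/R(s) in lowest terms

Answer: (s^4 - 3*s^3 - 2*s^2 + 9*s + 5)/(s^4 - 3*s^3 - 2*s^2 + 7*s - 3)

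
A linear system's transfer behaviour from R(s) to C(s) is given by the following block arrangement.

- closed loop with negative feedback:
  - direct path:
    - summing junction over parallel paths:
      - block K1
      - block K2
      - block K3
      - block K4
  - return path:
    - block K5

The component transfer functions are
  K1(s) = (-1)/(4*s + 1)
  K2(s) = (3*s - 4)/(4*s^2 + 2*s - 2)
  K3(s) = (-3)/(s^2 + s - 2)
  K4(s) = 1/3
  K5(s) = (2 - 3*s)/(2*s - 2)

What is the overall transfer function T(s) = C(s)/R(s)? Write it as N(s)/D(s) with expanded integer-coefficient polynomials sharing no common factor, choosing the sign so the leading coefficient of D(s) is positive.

1. sum the parallel branches K1, K2, K3, K4, giving (16*s^5 + 52*s^4 - 191*s^3 - 239*s^2 + 148*s + 34)/(48*s^5 + 84*s^4 - 78*s^3 - 96*s^2 + 30*s + 12)
2. feedback reduction of (K1+K2+K3+K4), K5, which is the overall transfer function T(s) = C(s)/R(s) in lowest terms

Hence the answer: (32*s^6 + 72*s^5 - 486*s^4 - 96*s^3 + 774*s^2 - 228*s - 68)/(48*s^6 - 52*s^5 + 353*s^4 + 299*s^3 - 670*s^2 + 158*s + 44)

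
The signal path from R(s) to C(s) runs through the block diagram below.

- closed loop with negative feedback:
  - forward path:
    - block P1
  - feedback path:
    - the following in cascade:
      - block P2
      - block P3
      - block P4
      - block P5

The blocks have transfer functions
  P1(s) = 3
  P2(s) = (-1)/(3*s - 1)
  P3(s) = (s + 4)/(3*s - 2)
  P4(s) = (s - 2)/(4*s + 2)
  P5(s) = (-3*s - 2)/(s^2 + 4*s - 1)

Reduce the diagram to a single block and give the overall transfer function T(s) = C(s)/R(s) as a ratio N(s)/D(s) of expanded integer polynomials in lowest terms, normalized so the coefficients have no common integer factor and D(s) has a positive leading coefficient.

Step 1. series reduction of P2, P3, P4, P5: (3*s^3 + 8*s^2 - 20*s - 16)/(36*s^5 + 126*s^4 - 118*s^3 - 18*s^2 + 26*s - 4)
Step 2. feedback reduction of P1, (P2*P3*P4*P5), giving the overall T(s)

Therefore the answer is (108*s^5 + 378*s^4 - 354*s^3 - 54*s^2 + 78*s - 12)/(36*s^5 + 126*s^4 - 109*s^3 + 6*s^2 - 34*s - 52).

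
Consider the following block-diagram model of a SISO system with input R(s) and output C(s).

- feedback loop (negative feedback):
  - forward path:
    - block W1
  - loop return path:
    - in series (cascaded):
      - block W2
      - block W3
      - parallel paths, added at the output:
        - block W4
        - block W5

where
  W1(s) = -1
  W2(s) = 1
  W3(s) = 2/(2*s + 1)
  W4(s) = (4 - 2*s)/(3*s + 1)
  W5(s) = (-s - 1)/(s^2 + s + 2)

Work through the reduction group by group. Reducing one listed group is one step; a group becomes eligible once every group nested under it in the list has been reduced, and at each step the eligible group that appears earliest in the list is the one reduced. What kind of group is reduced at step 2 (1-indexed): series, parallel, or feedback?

Step 1. parallel reduction of W4, W5
Step 2. series reduction of W2, W3, (W4+W5)
Step 3. reduce the feedback loop with forward W1 and return (W2*W3*(W4+W5))
Step 2 collapses a series group.

Answer: series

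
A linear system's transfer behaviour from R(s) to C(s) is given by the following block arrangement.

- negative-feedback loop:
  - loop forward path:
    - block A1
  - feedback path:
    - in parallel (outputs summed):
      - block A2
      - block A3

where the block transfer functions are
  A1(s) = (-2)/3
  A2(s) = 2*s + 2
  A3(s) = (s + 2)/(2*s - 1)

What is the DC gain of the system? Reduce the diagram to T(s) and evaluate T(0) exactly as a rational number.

The answer is -2/3.

Reasoning:
Step 1 - combine A2, A3 in parallel gives (4*s^2 + 3*s)/(2*s - 1)
Step 2 - feedback reduction of A1, (A2+A3) gives (4*s - 2)/(8*s^2 + 3)
DC gain: substitute s = 0 into T(s) from step 2: T(0) = -2/3.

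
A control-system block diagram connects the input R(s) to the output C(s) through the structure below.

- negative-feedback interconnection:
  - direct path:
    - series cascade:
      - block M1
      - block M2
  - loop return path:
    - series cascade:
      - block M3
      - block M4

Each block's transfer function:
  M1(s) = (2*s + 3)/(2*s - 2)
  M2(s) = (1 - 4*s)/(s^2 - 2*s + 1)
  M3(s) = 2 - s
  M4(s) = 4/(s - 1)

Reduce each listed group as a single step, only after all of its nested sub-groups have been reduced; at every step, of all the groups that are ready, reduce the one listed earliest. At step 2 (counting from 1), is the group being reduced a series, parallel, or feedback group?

(1) reduce the series chain M1, M2
(2) multiply M3, M4 (series)
(3) close the feedback loop around (M1*M2), (M3*M4)
The group at step 2 is a series group.

Answer: series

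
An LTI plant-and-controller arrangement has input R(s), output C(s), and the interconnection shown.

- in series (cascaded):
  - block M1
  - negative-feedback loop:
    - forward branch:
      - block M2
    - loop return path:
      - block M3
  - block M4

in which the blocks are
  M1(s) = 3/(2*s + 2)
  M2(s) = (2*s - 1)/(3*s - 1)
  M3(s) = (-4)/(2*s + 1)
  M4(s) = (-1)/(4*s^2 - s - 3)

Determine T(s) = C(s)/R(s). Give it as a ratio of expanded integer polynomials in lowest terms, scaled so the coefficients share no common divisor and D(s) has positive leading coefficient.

Answer: (3 - 12*s^2)/(48*s^5 - 20*s^4 - 66*s^3 + 38*s^2 + 18*s - 18)

Working:
1. collapse the loop (M2 forward, M3 return), giving (4*s^2 - 1)/(6*s^2 - 7*s + 3)
2. multiply M1, [M2/(1+M2*M3)], M4 (series) - this is the overall T(s), already in the required normalized form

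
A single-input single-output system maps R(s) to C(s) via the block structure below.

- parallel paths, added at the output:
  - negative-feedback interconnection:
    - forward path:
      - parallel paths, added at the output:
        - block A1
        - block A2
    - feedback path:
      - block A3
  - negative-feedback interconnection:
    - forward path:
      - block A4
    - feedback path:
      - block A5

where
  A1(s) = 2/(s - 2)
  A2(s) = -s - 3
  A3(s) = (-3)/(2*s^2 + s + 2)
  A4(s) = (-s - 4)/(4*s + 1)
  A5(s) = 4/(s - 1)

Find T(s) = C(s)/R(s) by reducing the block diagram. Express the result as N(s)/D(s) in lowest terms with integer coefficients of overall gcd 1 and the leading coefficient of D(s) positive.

The answer is (-8*s^6 + 101*s^4 - 11*s^3 - 180*s^2 - 118*s - 384)/(8*s^5 - 14*s^4 - 22*s^3 - 133*s^2 + 145*s + 476).

Reasoning:
Step 1 - add A1, A2 (parallel) gives (-s^2 - s + 8)/(s - 2)
Step 2 - apply the feedback formula to (A1+A2), A3 gives (-2*s^4 - 3*s^3 + 13*s^2 + 6*s + 16)/(2*s^3 + 3*s - 28)
Step 3 - feedback reduction of A4, A5 gives (-s^2 - 3*s + 4)/(4*s^2 - 7*s - 17)
Step 4 - parallel reduction of [(A1+A2)/(1+(A1+A2)*A3)], [A4/(1+A4*A5)]: this yields T(s), and no further normalization is needed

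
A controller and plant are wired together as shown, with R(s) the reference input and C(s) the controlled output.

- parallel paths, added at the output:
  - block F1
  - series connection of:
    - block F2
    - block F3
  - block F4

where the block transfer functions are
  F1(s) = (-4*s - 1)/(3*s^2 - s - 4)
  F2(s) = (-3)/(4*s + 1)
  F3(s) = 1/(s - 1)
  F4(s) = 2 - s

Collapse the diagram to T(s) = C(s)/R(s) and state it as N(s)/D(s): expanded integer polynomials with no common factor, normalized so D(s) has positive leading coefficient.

Step 1 - multiply F2, F3 (series): (-3)/(4*s^2 - 3*s - 1)
Step 2 - parallel reduction of F1, (F2*F3), F4, which is the overall transfer function T(s) = C(s)/R(s) in lowest terms

Answer: (-12*s^5 + 37*s^4 - 26*s^3 - 46*s^2 + 32*s + 21)/(12*s^4 - 13*s^3 - 16*s^2 + 13*s + 4)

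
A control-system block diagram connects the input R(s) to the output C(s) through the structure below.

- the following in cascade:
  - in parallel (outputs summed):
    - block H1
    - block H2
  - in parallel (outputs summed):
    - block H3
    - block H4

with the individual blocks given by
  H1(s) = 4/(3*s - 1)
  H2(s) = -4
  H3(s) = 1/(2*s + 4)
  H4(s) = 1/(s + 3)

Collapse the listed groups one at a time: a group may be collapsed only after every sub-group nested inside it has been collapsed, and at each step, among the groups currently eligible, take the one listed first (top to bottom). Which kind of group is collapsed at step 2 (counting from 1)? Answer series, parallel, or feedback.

The answer is parallel.

Reasoning:
Step 1: combine H1, H2 in parallel
Step 2: combine H3, H4 in parallel
Step 3: reduce the series chain (H1+H2), (H3+H4)
Step 2 collapses a parallel group.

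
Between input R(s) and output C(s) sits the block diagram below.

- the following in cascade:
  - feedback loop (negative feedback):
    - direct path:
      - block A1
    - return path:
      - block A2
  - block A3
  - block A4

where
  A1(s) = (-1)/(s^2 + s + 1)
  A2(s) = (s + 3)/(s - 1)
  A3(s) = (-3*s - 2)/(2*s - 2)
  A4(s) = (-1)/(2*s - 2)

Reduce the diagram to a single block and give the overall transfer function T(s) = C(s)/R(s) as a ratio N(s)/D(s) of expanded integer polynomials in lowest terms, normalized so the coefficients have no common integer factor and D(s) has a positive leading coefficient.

Reducing step by step:

Step 1. close the feedback loop around A1, A2; result (1 - s)/(s^3 - s - 4)
Step 2. reduce the series chain [A1/(1+A1*A2)], A3, A4, giving the overall T(s)

Answer: (-3*s - 2)/(4*s^4 - 4*s^3 - 4*s^2 - 12*s + 16)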